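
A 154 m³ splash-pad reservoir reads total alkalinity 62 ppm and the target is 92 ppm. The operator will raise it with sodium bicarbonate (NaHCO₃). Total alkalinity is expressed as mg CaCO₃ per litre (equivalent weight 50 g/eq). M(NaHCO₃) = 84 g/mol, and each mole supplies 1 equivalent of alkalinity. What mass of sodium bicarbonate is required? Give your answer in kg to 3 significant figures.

7.76 kg

Volume: 154 m³ = 154,000 L.
Alkalinity to add: (92 − 62) = 30 mg/L as CaCO₃ × 154,000 L = 4620 g as CaCO₃.
Equivalents: 4620 g ÷ 50 g/eq = 92.4 eq.
NaHCO₃ supplies 1 eq per mole → 92.4 mol.
Mass: 92.4 mol × 84 g/mol = 7762 g.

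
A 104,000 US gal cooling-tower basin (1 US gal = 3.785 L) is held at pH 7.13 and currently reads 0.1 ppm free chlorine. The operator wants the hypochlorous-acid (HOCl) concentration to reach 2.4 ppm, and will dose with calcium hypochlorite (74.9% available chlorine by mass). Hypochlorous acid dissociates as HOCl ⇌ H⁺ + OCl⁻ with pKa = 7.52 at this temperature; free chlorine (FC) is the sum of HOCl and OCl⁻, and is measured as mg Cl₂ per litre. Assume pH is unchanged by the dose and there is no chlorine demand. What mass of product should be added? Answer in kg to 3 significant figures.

1.72 kg

Volume: 104,000 US gal × 3.785 L/gal = 393,640 L.
[OCl⁻]/[HOCl] = 10^(pH − pKa) = 10^(7.13 − 7.52) = 0.4074; fraction as HOCl = 1/(1 + 0.4074) = 0.7105.
Free chlorine required for 2.4 ppm HOCl: 2.4 / 0.7105 = 3.378 ppm.
FC to add: 3.378 − 0.1 = 3.278 mg/L as Cl₂.
Cl₂ equivalent: 3.278 mg/L × 393,640 L = 1290 g.
Product at 74.9% available Cl: 1290 / 0.749 = 1723 g.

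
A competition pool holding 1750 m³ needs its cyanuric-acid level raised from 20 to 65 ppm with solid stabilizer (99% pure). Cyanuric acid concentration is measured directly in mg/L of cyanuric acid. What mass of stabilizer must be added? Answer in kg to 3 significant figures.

79.5 kg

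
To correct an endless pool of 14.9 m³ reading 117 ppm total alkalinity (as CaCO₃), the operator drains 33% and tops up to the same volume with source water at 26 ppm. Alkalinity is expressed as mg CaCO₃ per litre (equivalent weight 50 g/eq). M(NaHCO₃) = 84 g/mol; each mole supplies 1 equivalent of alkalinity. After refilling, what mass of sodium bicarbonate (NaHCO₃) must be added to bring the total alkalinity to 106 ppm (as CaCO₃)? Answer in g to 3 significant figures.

Volume: 14.9 m³ = 14,900 L.
After draining 33% and refilling: 117 × 0.67 + 26 × 0.33 = 86.97 ppm.
Deficit to target: 106 − 86.97 = 19.03 mg/L.
As CaCO₃: 19.03 mg/L × 14,900 L = 283.5 g; ÷ 50 g/eq ÷ 1 = 5.671 mol NaHCO₃.
Mass: 5.671 × 84 = 476.4 g.

476 g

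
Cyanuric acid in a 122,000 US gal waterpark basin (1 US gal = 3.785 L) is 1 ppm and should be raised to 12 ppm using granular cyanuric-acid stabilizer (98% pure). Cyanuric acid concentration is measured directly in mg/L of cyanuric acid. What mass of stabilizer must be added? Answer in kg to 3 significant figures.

Volume: 122,000 US gal × 3.785 L/gal = 461,770 L.
CYA to add: (12 − 1) = 11 mg/L × 461,770 L = 5079 g cyanuric acid.
At 98% purity: 5079 / 0.98 = 5183 g product.

5.18 kg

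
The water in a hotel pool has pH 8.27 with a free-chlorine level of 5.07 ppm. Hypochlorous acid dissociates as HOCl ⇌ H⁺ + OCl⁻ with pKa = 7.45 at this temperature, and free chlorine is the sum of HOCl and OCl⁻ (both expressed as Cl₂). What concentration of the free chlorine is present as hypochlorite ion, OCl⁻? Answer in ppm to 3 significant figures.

[OCl⁻]/[HOCl] = 10^(pH − pKa) = 10^(8.27 − 7.45) = 10^0.82 = 6.607.
Fraction as HOCl = 1 / (1 + 6.607) = 0.1315.
OCl⁻ = (1 − 0.1315) × 5.07 ppm = 4.404 ppm.

4.40 ppm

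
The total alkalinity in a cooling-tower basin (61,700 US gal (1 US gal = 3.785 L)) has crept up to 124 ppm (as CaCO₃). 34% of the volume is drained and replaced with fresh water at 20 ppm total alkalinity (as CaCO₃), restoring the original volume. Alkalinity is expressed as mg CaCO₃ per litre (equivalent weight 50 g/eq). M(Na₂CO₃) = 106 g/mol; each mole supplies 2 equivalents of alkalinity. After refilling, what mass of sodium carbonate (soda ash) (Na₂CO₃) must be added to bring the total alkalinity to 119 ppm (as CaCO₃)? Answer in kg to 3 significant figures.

Volume: 61,700 US gal × 3.785 L/gal = 233,534 L.
After draining 34% and refilling: 124 × 0.66 + 20 × 0.34 = 88.64 ppm.
Deficit to target: 119 − 88.64 = 30.36 mg/L.
As CaCO₃: 30.36 mg/L × 233,534 L = 7090 g; ÷ 50 g/eq ÷ 2 = 70.9 mol Na₂CO₃.
Mass: 70.9 × 106 = 7516 g.

7.52 kg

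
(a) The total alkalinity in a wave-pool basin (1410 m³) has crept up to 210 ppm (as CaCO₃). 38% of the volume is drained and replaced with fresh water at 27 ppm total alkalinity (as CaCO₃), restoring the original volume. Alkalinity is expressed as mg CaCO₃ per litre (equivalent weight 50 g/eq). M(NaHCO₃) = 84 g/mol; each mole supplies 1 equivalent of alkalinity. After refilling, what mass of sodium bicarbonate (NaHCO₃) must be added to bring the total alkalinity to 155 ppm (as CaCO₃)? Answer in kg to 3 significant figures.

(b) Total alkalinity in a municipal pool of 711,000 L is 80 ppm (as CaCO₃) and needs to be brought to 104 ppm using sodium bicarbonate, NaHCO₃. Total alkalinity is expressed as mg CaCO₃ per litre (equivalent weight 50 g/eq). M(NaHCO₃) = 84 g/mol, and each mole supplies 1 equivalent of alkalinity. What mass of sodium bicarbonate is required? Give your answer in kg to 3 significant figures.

(a) 34.4 kg; (b) 28.7 kg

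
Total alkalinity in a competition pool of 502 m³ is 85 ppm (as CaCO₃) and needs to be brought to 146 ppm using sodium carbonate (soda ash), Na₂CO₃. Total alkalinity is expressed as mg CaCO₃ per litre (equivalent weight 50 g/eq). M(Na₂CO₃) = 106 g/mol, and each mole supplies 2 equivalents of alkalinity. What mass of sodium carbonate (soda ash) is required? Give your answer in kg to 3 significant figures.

Volume: 502 m³ = 502,000 L.
Alkalinity to add: (146 − 85) = 61 mg/L as CaCO₃ × 502,000 L = 30,620 g as CaCO₃.
Equivalents: 30,620 g ÷ 50 g/eq = 612.4 eq.
Each mole of Na₂CO₃ supplies 2 eq, so 612.4 / 2 = 306.2 mol.
Mass: 306.2 mol × 106 g/mol = 32,460 g.

32.5 kg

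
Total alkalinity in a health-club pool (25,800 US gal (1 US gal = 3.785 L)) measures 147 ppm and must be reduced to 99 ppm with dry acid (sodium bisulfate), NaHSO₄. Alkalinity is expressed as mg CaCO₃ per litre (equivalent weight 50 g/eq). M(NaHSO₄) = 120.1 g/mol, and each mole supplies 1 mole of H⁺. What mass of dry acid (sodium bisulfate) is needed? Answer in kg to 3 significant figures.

11.3 kg

Volume: 25,800 US gal × 3.785 L/gal = 97,653 L.
Alkalinity to neutralize: (147 − 99) = 48 mg/L as CaCO₃ × 97,653 L = 4687 g as CaCO₃.
Equivalents of H⁺ required: 4687 ÷ 50 g/eq = 93.75 eq = 93.75 mol NaHSO₄.
Mass of NaHSO₄: 93.75 × 120.1 = 11,260 g.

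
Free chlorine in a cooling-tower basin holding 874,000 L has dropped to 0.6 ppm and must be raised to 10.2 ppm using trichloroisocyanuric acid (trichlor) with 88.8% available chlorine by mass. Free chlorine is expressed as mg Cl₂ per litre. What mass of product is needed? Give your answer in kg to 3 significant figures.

Chlorine deficit: 10.2 − 0.6 = 9.6 ppm = 9.6 mg/L as Cl₂.
Cl₂ equivalent needed: 9.6 mg/L × 874,000 L = 8,390,000 mg = 8390 g.
Product at 88.8% available chlorine: 8390 / 0.888 = 9449 g.

9.45 kg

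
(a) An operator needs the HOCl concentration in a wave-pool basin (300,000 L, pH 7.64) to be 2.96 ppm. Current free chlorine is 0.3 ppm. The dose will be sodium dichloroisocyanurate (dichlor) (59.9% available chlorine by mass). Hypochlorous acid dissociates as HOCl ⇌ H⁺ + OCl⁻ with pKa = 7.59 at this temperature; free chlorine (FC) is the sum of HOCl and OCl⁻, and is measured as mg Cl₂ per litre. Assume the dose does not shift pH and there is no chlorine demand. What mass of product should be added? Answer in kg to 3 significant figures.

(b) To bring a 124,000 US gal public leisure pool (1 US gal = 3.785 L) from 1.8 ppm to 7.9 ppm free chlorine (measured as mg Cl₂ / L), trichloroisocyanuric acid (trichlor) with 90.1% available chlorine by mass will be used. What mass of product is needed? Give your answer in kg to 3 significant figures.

(a) 3.00 kg; (b) 3.18 kg

(a) [OCl⁻]/[HOCl] = 10^(pH − pKa) = 10^(7.64 − 7.59) = 1.122; fraction as HOCl = 1/(1 + 1.122) = 0.4712.
(a) Free chlorine required for 2.96 ppm HOCl: 2.96 / 0.4712 = 6.281 ppm.
(a) FC to add: 6.281 − 0.3 = 5.981 mg/L as Cl₂.
(a) Cl₂ equivalent: 5.981 mg/L × 300,000 L = 1794 g.
(a) Product at 59.9% available Cl: 1794 / 0.599 = 2996 g.

(b) Volume: 124,000 US gal × 3.785 L/gal = 469,340 L.
(b) Chlorine deficit: 7.9 − 1.8 = 6.1 ppm = 6.1 mg/L as Cl₂.
(b) Cl₂ equivalent needed: 6.1 mg/L × 469,340 L = 2,863,000 mg = 2863 g.
(b) Product at 90.1% available chlorine: 2863 / 0.901 = 3178 g.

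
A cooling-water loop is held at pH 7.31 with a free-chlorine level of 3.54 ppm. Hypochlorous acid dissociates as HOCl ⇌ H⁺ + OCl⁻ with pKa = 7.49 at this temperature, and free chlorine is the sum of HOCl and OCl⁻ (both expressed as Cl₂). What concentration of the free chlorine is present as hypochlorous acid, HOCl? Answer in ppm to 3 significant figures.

[OCl⁻]/[HOCl] = 10^(pH − pKa) = 10^(7.31 − 7.49) = 10^-0.18 = 0.6607.
Fraction as HOCl = 1 / (1 + 0.6607) = 0.6022.
HOCl = 0.6022 × 3.54 ppm = 2.132 ppm.

2.13 ppm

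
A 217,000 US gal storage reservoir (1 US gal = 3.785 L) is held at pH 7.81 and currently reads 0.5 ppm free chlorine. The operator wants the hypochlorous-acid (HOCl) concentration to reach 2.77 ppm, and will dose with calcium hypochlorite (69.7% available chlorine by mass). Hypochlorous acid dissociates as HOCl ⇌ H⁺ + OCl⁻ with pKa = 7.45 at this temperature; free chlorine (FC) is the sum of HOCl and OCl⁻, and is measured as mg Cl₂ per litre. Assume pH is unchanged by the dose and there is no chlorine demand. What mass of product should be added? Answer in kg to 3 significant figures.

Volume: 217,000 US gal × 3.785 L/gal = 821,345 L.
[OCl⁻]/[HOCl] = 10^(pH − pKa) = 10^(7.81 − 7.45) = 2.291; fraction as HOCl = 1/(1 + 2.291) = 0.3039.
Free chlorine required for 2.77 ppm HOCl: 2.77 / 0.3039 = 9.116 ppm.
FC to add: 9.116 − 0.5 = 8.616 mg/L as Cl₂.
Cl₂ equivalent: 8.616 mg/L × 821,345 L = 7076 g.
Product at 69.7% available Cl: 7076 / 0.697 = 10,150 g.

10.2 kg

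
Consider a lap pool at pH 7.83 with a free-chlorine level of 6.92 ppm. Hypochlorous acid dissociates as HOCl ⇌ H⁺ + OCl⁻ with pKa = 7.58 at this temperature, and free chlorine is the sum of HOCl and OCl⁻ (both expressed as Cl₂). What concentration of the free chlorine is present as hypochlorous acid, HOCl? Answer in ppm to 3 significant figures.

2.49 ppm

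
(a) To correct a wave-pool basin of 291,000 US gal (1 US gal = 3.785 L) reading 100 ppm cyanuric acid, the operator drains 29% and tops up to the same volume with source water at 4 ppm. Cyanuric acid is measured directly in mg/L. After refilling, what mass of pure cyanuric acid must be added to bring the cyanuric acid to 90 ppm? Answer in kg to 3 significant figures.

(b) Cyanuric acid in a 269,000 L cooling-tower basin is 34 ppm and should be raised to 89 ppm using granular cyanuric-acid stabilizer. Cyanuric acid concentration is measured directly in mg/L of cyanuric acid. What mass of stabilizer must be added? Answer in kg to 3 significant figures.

(a) Volume: 291,000 US gal × 3.785 L/gal = 1,101,435 L.
(a) After draining 29% and refilling: 100 × 0.71 + 4 × 0.29 = 72.16 ppm.
(a) Deficit to target: 90 − 72.16 = 17.84 mg/L.
(a) Mass: 17.84 mg/L × 1,101,435 L = 19,650 g cyanuric acid.

(b) CYA to add: (89 − 34) = 55 mg/L × 269,000 L = 14,800 g cyanuric acid.

(a) 19.6 kg; (b) 14.8 kg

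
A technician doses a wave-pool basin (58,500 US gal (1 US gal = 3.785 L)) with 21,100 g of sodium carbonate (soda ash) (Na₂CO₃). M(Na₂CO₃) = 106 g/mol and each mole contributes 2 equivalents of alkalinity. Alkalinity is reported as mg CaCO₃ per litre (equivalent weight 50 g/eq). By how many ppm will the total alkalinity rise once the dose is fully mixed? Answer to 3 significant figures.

Volume: 58,500 US gal × 3.785 L/gal = 221,422 L.
Moles of Na₂CO₃: 21,100 g ÷ 106 g/mol = 199.1 mol → 398.1 eq of alkalinity.
As CaCO₃: 398.1 eq × 50 g/eq = 19,910 g.
Rise: 19,910 g / 221,422 L × 1000 = 89.9 mg/L.

89.9 ppm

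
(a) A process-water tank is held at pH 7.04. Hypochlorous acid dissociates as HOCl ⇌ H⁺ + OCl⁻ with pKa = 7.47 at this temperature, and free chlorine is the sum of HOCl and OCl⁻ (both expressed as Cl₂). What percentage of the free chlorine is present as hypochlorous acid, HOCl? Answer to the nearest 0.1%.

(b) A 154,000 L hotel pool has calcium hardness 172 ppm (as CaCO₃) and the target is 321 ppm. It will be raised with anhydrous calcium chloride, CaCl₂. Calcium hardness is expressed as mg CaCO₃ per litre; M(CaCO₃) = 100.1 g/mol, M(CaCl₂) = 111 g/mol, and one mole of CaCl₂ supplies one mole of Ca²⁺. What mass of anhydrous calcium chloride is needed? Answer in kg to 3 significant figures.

(a) 72.9%; (b) 25.4 kg

(a) [OCl⁻]/[HOCl] = 10^(pH − pKa) = 10^(7.04 − 7.47) = 10^-0.43 = 0.3715.
(a) Fraction as HOCl = 1 / (1 + 0.3715) = 0.7291.

(b) Hardness to add: (321 − 172) = 149 mg/L as CaCO₃ × 154,000 L = 22,950 g as CaCO₃.
(b) Moles of Ca²⁺ (1 mol Ca²⁺ ≡ 1 mol CaCO₃): 22,950 / 100.1 g/mol = 229.2 mol.
(b) Mass of CaCl₂: 229.2 × 111 = 25,440 g.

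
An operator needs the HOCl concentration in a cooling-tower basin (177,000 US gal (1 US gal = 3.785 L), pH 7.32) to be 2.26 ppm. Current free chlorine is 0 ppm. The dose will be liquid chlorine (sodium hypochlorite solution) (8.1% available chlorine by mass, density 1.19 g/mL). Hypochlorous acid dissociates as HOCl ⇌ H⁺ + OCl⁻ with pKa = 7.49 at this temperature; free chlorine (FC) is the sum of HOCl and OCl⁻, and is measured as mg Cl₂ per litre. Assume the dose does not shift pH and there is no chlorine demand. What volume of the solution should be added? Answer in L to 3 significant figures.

Volume: 177,000 US gal × 3.785 L/gal = 669,945 L.
[OCl⁻]/[HOCl] = 10^(pH − pKa) = 10^(7.32 − 7.49) = 0.6761; fraction as HOCl = 1/(1 + 0.6761) = 0.5966.
Free chlorine required for 2.26 ppm HOCl: 2.26 / 0.5966 = 3.788 ppm.
FC to add: 3.788 − 0 = 3.788 mg/L as Cl₂.
Cl₂ equivalent: 3.788 mg/L × 669,945 L = 2538 g.
Product at 8.1% available Cl: 2538 / 0.081 = 31,330 g.
Volume: 31,330 g ÷ 1.19 g/mL = 26,330 mL.

26.3 L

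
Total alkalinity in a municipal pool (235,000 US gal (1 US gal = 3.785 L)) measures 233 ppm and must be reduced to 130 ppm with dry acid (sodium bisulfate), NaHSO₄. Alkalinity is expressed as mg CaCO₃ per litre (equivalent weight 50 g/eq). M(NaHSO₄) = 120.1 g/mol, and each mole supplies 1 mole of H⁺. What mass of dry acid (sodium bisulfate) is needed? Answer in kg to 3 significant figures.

220 kg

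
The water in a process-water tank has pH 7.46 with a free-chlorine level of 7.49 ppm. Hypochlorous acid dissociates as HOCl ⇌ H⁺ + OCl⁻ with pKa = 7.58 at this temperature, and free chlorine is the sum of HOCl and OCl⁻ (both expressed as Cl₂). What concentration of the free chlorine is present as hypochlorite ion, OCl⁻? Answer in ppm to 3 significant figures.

3.23 ppm

[OCl⁻]/[HOCl] = 10^(pH − pKa) = 10^(7.46 − 7.58) = 10^-0.12 = 0.7586.
Fraction as HOCl = 1 / (1 + 0.7586) = 0.5686.
OCl⁻ = (1 − 0.5686) × 7.49 ppm = 3.231 ppm.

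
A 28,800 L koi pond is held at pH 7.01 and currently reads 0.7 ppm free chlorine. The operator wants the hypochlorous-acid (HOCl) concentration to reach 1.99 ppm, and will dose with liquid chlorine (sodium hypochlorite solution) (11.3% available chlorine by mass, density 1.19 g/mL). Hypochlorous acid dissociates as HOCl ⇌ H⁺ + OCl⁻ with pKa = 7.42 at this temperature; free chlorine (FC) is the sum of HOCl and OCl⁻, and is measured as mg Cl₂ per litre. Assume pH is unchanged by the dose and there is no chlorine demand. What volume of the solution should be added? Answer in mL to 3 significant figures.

[OCl⁻]/[HOCl] = 10^(pH − pKa) = 10^(7.01 − 7.42) = 0.389; fraction as HOCl = 1/(1 + 0.389) = 0.7199.
Free chlorine required for 1.99 ppm HOCl: 1.99 / 0.7199 = 2.764 ppm.
FC to add: 2.764 − 0.7 = 2.064 mg/L as Cl₂.
Cl₂ equivalent: 2.064 mg/L × 28,800 L = 59.45 g.
Product at 11.3% available Cl: 59.45 / 0.113 = 526.1 g.
Volume: 526.1 g ÷ 1.19 g/mL = 442.1 mL.

442 mL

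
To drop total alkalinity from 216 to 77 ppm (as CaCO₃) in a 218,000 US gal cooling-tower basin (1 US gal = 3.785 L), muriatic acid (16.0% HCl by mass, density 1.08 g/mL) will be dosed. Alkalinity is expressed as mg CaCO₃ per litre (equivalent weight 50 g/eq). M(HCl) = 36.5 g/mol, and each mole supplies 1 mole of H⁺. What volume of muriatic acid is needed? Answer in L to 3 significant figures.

485 L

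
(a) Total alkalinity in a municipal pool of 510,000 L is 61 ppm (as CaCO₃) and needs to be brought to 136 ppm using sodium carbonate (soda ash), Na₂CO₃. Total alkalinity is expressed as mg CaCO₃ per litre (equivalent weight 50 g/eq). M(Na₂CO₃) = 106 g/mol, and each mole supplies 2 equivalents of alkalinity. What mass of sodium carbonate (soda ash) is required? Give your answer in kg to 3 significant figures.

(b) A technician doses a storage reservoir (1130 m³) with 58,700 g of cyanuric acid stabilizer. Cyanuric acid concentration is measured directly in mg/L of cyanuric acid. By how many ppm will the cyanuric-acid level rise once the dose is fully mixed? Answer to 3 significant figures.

(a) 40.5 kg; (b) 51.9 ppm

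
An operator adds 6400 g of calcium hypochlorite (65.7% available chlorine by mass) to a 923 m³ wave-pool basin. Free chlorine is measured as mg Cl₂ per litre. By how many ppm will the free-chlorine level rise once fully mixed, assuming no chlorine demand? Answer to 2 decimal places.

4.56 ppm

Volume: 923 m³ = 923,000 L.
Available chlorine delivered: 6400 g × 0.657 = 4205 g as Cl₂.
Concentration rise: 4205 g / 923,000 L = 4.556 mg/L = 4.56 ppm.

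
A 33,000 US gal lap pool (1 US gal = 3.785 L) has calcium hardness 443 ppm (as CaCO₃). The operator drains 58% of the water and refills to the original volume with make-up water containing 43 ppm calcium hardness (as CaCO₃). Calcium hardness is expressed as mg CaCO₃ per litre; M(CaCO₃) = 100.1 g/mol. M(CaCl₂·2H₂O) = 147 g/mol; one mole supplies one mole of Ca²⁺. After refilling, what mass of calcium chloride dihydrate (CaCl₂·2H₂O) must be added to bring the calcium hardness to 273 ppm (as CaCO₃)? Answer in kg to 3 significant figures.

Volume: 33,000 US gal × 3.785 L/gal = 124,905 L.
After draining 58% and refilling: 443 × 0.42 + 43 × 0.58 = 211 ppm.
Deficit to target: 273 − 211 = 62 mg/L.
As CaCO₃: 62 mg/L × 124,905 L = 7744 g; ÷ 100.1 = 77.36 mol Ca²⁺.
Mass: 77.36 × 147 = 11,370 g.

11.4 kg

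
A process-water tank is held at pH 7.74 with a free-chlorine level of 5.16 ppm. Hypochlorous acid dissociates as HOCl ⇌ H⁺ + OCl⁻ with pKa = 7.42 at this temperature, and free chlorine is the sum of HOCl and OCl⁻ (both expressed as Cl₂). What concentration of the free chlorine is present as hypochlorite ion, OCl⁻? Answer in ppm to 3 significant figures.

3.49 ppm

[OCl⁻]/[HOCl] = 10^(pH − pKa) = 10^(7.74 − 7.42) = 10^0.32 = 2.089.
Fraction as HOCl = 1 / (1 + 2.089) = 0.3237.
OCl⁻ = (1 − 0.3237) × 5.16 ppm = 3.49 ppm.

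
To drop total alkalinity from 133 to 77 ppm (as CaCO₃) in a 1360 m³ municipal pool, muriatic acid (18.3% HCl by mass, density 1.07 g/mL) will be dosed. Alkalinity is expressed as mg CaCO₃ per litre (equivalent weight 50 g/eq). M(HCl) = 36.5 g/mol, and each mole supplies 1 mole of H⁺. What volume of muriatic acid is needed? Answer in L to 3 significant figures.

284 L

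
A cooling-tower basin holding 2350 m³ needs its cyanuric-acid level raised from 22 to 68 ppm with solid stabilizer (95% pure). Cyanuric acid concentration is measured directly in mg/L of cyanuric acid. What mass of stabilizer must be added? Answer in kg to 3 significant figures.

Volume: 2350 m³ = 2,350,000 L.
CYA to add: (68 − 22) = 46 mg/L × 2,350,000 L = 108,100 g cyanuric acid.
At 95% purity: 108,100 / 0.95 = 113,800 g product.

114 kg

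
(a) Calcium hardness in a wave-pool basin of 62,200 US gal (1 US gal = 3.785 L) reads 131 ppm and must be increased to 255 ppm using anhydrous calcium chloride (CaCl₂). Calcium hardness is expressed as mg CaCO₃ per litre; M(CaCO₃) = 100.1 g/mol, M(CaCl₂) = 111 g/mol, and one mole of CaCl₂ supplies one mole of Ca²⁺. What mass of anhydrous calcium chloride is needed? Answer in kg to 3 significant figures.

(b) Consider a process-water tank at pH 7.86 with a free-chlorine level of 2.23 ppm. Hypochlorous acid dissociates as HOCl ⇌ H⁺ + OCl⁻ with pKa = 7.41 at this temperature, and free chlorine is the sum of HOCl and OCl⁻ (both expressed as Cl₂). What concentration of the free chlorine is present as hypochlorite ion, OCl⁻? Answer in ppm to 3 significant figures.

(a) Volume: 62,200 US gal × 3.785 L/gal = 235,427 L.
(a) Hardness to add: (255 − 131) = 124 mg/L as CaCO₃ × 235,427 L = 29,190 g as CaCO₃.
(a) Moles of Ca²⁺ (1 mol Ca²⁺ ≡ 1 mol CaCO₃): 29,190 / 100.1 g/mol = 291.6 mol.
(a) Mass of CaCl₂: 291.6 × 111 = 32,370 g.

(b) [OCl⁻]/[HOCl] = 10^(pH − pKa) = 10^(7.86 − 7.41) = 10^0.45 = 2.818.
(b) Fraction as HOCl = 1 / (1 + 2.818) = 0.2619.
(b) OCl⁻ = (1 − 0.2619) × 2.23 ppm = 1.646 ppm.

(a) 32.4 kg; (b) 1.65 ppm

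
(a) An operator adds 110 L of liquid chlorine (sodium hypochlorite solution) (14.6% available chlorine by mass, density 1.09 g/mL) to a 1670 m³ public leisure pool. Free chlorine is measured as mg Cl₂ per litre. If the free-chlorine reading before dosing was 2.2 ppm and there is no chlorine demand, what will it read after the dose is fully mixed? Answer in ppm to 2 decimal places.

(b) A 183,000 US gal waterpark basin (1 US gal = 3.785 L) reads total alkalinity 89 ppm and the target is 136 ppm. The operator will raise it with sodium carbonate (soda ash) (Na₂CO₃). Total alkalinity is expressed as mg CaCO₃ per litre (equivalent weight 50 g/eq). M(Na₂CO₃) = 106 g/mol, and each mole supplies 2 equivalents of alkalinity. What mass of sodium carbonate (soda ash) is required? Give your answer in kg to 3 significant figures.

(a) Volume: 1670 m³ = 1,670,000 L.
(a) Mass of solution: 110 L × 1000 mL/L × 1.09 g/mL = 119,900 g.
(a) Available chlorine delivered: 119,900 g × 0.146 = 17,510 g as Cl₂.
(a) Concentration rise: 17,510 g / 1,670,000 L = 10.48 mg/L = 10.48 ppm.
(a) Final FC: 2.2 + 10.48 = 12.68 ppm.

(b) Volume: 183,000 US gal × 3.785 L/gal = 692,655 L.
(b) Alkalinity to add: (136 − 89) = 47 mg/L as CaCO₃ × 692,655 L = 32,550 g as CaCO₃.
(b) Equivalents: 32,550 g ÷ 50 g/eq = 651.1 eq.
(b) Each mole of Na₂CO₃ supplies 2 eq, so 651.1 / 2 = 325.5 mol.
(b) Mass: 325.5 mol × 106 g/mol = 34,510 g.

(a) 12.68 ppm; (b) 34.5 kg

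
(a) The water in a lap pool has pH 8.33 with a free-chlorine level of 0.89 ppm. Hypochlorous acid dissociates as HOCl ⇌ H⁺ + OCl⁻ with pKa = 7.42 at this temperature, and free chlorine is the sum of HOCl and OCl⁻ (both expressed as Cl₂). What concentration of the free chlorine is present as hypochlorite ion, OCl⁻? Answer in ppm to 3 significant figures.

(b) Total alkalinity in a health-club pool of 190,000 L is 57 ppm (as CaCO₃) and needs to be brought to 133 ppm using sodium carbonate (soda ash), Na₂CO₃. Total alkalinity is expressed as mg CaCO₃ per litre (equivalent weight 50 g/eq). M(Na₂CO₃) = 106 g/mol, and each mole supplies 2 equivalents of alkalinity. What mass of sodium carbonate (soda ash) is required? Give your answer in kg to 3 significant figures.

(a) 0.793 ppm; (b) 15.3 kg

(a) [OCl⁻]/[HOCl] = 10^(pH − pKa) = 10^(8.33 − 7.42) = 10^0.91 = 8.128.
(a) Fraction as HOCl = 1 / (1 + 8.128) = 0.1095.
(a) OCl⁻ = (1 − 0.1095) × 0.89 ppm = 0.7925 ppm.

(b) Alkalinity to add: (133 − 57) = 76 mg/L as CaCO₃ × 190,000 L = 14,440 g as CaCO₃.
(b) Equivalents: 14,440 g ÷ 50 g/eq = 288.8 eq.
(b) Each mole of Na₂CO₃ supplies 2 eq, so 288.8 / 2 = 144.4 mol.
(b) Mass: 144.4 mol × 106 g/mol = 15,310 g.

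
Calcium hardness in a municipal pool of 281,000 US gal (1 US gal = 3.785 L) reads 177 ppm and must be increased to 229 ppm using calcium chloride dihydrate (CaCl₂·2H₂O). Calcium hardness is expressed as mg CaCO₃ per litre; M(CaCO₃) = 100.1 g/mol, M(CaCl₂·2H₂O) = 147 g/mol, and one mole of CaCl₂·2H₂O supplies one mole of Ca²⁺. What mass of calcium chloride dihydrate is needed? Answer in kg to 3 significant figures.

81.2 kg

Volume: 281,000 US gal × 3.785 L/gal = 1,063,585 L.
Hardness to add: (229 − 177) = 52 mg/L as CaCO₃ × 1,063,585 L = 55,310 g as CaCO₃.
Moles of Ca²⁺ (1 mol Ca²⁺ ≡ 1 mol CaCO₃): 55,310 / 100.1 g/mol = 552.5 mol.
Mass of CaCl₂·2H₂O: 552.5 × 147 = 81,220 g.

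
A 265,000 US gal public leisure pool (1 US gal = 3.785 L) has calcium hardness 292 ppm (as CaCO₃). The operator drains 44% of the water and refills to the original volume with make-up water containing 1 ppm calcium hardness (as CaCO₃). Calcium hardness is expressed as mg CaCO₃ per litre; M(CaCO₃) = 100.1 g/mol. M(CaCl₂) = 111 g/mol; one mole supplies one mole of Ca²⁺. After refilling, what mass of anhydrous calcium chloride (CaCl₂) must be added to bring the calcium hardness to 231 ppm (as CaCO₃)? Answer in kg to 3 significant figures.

Volume: 265,000 US gal × 3.785 L/gal = 1,003,025 L.
After draining 44% and refilling: 292 × 0.56 + 1 × 0.44 = 163.96 ppm.
Deficit to target: 231 − 163.96 = 67.04 mg/L.
As CaCO₃: 67.04 mg/L × 1,003,025 L = 67,240 g; ÷ 100.1 = 671.8 mol Ca²⁺.
Mass: 671.8 × 111 = 74,560 g.

74.6 kg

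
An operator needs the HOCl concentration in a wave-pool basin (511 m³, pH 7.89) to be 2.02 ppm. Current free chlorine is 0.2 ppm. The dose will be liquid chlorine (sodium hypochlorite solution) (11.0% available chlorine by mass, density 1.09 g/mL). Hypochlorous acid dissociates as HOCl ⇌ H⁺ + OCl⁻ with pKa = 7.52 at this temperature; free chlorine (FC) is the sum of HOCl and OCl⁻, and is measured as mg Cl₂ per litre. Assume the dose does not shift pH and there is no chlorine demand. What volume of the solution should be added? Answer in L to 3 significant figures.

27.9 L

Volume: 511 m³ = 511,000 L.
[OCl⁻]/[HOCl] = 10^(pH − pKa) = 10^(7.89 − 7.52) = 2.344; fraction as HOCl = 1/(1 + 2.344) = 0.299.
Free chlorine required for 2.02 ppm HOCl: 2.02 / 0.299 = 6.755 ppm.
FC to add: 6.755 − 0.2 = 6.555 mg/L as Cl₂.
Cl₂ equivalent: 6.555 mg/L × 511,000 L = 3350 g.
Product at 11.0% available Cl: 3350 / 0.11 = 30,450 g.
Volume: 30,450 g ÷ 1.09 g/mL = 27,940 mL.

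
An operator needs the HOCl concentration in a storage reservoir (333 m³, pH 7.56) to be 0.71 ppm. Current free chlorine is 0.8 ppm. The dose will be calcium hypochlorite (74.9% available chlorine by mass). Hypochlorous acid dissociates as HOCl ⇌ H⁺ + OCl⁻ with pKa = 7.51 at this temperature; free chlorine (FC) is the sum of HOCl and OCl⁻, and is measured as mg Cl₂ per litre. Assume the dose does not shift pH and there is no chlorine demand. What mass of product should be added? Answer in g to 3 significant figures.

Volume: 333 m³ = 333,000 L.
[OCl⁻]/[HOCl] = 10^(pH − pKa) = 10^(7.56 − 7.51) = 1.122; fraction as HOCl = 1/(1 + 1.122) = 0.4712.
Free chlorine required for 0.71 ppm HOCl: 0.71 / 0.4712 = 1.507 ppm.
FC to add: 1.507 − 0.8 = 0.7066 mg/L as Cl₂.
Cl₂ equivalent: 0.7066 mg/L × 333,000 L = 235.3 g.
Product at 74.9% available Cl: 235.3 / 0.749 = 314.2 g.

314 g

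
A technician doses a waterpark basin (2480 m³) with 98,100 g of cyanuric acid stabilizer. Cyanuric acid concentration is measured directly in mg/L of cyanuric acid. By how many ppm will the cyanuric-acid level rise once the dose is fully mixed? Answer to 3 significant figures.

Volume: 2480 m³ = 2,480,000 L.
Rise: 98,100 g / 2,480,000 L × 1000 = 39.56 mg/L.

39.6 ppm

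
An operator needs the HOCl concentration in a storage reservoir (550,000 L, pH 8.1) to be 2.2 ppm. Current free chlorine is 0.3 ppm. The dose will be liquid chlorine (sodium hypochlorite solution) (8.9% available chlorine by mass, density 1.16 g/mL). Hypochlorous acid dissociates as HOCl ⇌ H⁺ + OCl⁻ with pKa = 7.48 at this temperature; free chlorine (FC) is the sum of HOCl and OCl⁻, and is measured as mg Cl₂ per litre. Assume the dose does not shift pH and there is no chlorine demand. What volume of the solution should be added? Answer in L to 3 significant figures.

59.0 L

[OCl⁻]/[HOCl] = 10^(pH − pKa) = 10^(8.1 − 7.48) = 4.169; fraction as HOCl = 1/(1 + 4.169) = 0.1935.
Free chlorine required for 2.2 ppm HOCl: 2.2 / 0.1935 = 11.37 ppm.
FC to add: 11.37 − 0.3 = 11.07 mg/L as Cl₂.
Cl₂ equivalent: 11.07 mg/L × 550,000 L = 6089 g.
Product at 8.9% available Cl: 6089 / 0.089 = 68,420 g.
Volume: 68,420 g ÷ 1.16 g/mL = 58,980 mL.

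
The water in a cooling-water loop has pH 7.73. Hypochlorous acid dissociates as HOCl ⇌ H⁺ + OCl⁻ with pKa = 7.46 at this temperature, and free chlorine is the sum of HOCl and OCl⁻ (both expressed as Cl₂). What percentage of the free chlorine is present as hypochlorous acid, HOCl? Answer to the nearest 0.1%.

34.9%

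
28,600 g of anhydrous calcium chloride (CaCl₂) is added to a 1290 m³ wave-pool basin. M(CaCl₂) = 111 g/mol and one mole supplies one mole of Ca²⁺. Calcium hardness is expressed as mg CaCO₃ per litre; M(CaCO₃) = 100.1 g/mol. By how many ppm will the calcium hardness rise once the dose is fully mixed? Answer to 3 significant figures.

20.0 ppm

Volume: 1290 m³ = 1,290,000 L.
Moles of Ca²⁺: 28,600 g ÷ 111 g/mol = 257.7 mol.
As CaCO₃: 257.7 mol × 100.1 g/mol = 25,790 g.
Rise: 25,790 g / 1,290,000 L × 1000 = 19.99 mg/L.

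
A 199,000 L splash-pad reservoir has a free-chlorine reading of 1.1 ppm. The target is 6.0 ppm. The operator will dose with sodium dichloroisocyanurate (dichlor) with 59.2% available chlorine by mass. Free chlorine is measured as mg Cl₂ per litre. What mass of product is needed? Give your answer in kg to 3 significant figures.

1.65 kg

Chlorine deficit: 6.0 − 1.1 = 4.9 ppm = 4.9 mg/L as Cl₂.
Cl₂ equivalent needed: 4.9 mg/L × 199,000 L = 975,100 mg = 975.1 g.
Product at 59.2% available chlorine: 975.1 / 0.592 = 1647 g.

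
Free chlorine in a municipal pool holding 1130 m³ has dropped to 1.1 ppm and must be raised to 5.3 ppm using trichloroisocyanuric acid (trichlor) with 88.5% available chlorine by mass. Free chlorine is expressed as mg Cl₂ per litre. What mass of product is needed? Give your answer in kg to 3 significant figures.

5.36 kg

Volume: 1130 m³ = 1,130,000 L.
Chlorine deficit: 5.3 − 1.1 = 4.2 ppm = 4.2 mg/L as Cl₂.
Cl₂ equivalent needed: 4.2 mg/L × 1,130,000 L = 4,746,000 mg = 4746 g.
Product at 88.5% available chlorine: 4746 / 0.885 = 5363 g.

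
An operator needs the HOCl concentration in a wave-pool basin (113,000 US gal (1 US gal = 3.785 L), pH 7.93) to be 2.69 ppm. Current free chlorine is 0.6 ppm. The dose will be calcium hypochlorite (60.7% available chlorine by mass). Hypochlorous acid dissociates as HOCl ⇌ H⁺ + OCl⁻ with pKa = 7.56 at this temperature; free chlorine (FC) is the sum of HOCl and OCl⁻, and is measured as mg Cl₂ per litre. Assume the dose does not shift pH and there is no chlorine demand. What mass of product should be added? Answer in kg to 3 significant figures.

5.92 kg

Volume: 113,000 US gal × 3.785 L/gal = 427,705 L.
[OCl⁻]/[HOCl] = 10^(pH − pKa) = 10^(7.93 − 7.56) = 2.344; fraction as HOCl = 1/(1 + 2.344) = 0.299.
Free chlorine required for 2.69 ppm HOCl: 2.69 / 0.299 = 8.996 ppm.
FC to add: 8.996 − 0.6 = 8.396 mg/L as Cl₂.
Cl₂ equivalent: 8.396 mg/L × 427,705 L = 3591 g.
Product at 60.7% available Cl: 3591 / 0.607 = 5916 g.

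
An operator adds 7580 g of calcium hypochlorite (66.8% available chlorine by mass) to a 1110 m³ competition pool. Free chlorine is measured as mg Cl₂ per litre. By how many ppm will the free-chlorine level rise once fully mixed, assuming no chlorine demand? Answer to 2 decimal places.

Volume: 1110 m³ = 1,110,000 L.
Available chlorine delivered: 7580 g × 0.668 = 5063 g as Cl₂.
Concentration rise: 5063 g / 1,110,000 L = 4.562 mg/L = 4.56 ppm.

4.56 ppm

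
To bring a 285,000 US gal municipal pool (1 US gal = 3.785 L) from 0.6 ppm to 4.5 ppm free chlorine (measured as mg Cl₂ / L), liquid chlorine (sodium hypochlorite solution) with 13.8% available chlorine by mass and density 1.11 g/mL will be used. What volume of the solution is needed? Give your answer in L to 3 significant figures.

Volume: 285,000 US gal × 3.785 L/gal = 1,078,725 L.
Chlorine deficit: 4.5 − 0.6 = 3.9 ppm = 3.9 mg/L as Cl₂.
Cl₂ equivalent needed: 3.9 mg/L × 1,078,725 L = 4,207,000 mg = 4207 g.
Product at 13.8% available chlorine: 4207 / 0.138 = 30,490 g.
Volume at density 1.11 g/mL: 30,490 g ÷ 1.11 g/mL = 27,460 mL.

27.5 L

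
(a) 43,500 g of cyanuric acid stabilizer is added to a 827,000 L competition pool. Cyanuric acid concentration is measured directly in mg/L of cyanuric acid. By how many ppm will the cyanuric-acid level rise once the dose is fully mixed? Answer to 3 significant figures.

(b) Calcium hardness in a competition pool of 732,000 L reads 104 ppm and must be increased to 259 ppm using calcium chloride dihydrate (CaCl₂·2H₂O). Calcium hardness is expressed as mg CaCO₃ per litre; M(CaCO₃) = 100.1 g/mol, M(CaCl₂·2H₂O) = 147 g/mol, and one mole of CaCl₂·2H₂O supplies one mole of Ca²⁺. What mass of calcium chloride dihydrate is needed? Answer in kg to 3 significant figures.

(a) 52.6 ppm; (b) 167 kg

(a) Rise: 43,500 g / 827,000 L × 1000 = 52.6 mg/L.

(b) Hardness to add: (259 − 104) = 155 mg/L as CaCO₃ × 732,000 L = 113,500 g as CaCO₃.
(b) Moles of Ca²⁺ (1 mol Ca²⁺ ≡ 1 mol CaCO₃): 113,500 / 100.1 g/mol = 1133 mol.
(b) Mass of CaCl₂·2H₂O: 1133 × 147 = 166,600 g.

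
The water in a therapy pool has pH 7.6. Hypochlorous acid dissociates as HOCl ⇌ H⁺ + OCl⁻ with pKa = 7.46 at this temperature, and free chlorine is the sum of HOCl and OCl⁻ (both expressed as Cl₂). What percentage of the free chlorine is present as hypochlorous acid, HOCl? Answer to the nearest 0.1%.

42.0%

[OCl⁻]/[HOCl] = 10^(pH − pKa) = 10^(7.6 − 7.46) = 10^0.14 = 1.38.
Fraction as HOCl = 1 / (1 + 1.38) = 0.4201.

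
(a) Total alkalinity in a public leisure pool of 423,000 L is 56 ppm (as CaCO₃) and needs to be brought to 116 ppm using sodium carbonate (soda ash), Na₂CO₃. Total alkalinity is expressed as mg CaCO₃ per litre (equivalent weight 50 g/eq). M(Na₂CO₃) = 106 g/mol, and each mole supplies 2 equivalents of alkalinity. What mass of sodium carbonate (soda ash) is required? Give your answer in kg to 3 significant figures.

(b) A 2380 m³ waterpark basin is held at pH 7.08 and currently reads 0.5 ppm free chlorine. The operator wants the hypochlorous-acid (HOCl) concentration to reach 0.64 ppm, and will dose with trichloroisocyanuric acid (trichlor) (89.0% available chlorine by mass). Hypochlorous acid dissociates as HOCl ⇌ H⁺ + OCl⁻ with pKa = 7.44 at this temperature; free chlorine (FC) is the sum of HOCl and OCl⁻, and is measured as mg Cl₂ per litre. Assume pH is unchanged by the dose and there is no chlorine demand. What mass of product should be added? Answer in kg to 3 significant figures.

(a) 26.9 kg; (b) 1.12 kg

(a) Alkalinity to add: (116 − 56) = 60 mg/L as CaCO₃ × 423,000 L = 25,380 g as CaCO₃.
(a) Equivalents: 25,380 g ÷ 50 g/eq = 507.6 eq.
(a) Each mole of Na₂CO₃ supplies 2 eq, so 507.6 / 2 = 253.8 mol.
(a) Mass: 253.8 mol × 106 g/mol = 26,900 g.

(b) Volume: 2380 m³ = 2,380,000 L.
(b) [OCl⁻]/[HOCl] = 10^(pH − pKa) = 10^(7.08 − 7.44) = 0.4365; fraction as HOCl = 1/(1 + 0.4365) = 0.6961.
(b) Free chlorine required for 0.64 ppm HOCl: 0.64 / 0.6961 = 0.9194 ppm.
(b) FC to add: 0.9194 − 0.5 = 0.4194 mg/L as Cl₂.
(b) Cl₂ equivalent: 0.4194 mg/L × 2,380,000 L = 998.1 g.
(b) Product at 89.0% available Cl: 998.1 / 0.89 = 1121 g.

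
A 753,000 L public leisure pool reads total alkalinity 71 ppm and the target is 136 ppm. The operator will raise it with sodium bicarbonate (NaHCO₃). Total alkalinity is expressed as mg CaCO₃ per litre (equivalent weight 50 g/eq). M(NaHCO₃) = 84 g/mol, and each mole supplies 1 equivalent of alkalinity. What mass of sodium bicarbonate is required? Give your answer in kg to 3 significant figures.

Alkalinity to add: (136 − 71) = 65 mg/L as CaCO₃ × 753,000 L = 48,940 g as CaCO₃.
Equivalents: 48,940 g ÷ 50 g/eq = 978.9 eq.
NaHCO₃ supplies 1 eq per mole → 978.9 mol.
Mass: 978.9 mol × 84 g/mol = 82,230 g.

82.2 kg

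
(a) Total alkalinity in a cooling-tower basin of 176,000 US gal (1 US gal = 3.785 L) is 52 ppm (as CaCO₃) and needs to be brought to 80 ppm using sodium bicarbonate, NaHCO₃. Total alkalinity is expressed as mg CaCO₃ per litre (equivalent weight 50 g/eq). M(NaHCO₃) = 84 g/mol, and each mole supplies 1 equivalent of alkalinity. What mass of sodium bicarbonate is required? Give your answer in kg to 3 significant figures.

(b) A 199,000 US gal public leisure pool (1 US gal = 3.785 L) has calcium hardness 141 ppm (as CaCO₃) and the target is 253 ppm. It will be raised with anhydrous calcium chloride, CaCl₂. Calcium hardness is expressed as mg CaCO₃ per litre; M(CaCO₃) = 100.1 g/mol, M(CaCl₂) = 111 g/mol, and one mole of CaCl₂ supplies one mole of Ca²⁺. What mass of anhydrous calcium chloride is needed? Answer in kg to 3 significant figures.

(a) 31.3 kg; (b) 93.5 kg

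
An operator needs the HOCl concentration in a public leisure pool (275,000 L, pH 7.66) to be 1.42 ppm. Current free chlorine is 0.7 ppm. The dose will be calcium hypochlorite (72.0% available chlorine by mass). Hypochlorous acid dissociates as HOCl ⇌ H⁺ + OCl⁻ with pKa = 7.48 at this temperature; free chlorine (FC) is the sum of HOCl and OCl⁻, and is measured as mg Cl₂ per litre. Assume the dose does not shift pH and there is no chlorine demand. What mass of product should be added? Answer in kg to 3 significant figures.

1.10 kg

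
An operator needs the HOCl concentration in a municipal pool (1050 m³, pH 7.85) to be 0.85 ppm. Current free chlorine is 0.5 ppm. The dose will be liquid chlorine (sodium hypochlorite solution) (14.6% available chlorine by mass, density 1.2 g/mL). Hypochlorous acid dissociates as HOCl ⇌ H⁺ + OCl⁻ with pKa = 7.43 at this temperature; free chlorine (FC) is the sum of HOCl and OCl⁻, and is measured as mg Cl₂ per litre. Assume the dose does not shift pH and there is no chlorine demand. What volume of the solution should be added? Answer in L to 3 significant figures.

15.5 L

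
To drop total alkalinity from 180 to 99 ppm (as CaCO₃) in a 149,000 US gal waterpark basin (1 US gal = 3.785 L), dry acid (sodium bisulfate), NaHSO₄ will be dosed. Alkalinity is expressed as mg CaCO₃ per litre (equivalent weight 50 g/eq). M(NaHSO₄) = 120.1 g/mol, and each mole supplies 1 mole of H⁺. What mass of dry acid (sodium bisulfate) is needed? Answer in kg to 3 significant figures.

110 kg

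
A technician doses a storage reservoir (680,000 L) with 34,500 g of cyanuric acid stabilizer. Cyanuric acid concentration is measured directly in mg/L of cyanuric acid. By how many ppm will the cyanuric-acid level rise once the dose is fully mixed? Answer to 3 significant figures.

50.7 ppm

Rise: 34,500 g / 680,000 L × 1000 = 50.74 mg/L.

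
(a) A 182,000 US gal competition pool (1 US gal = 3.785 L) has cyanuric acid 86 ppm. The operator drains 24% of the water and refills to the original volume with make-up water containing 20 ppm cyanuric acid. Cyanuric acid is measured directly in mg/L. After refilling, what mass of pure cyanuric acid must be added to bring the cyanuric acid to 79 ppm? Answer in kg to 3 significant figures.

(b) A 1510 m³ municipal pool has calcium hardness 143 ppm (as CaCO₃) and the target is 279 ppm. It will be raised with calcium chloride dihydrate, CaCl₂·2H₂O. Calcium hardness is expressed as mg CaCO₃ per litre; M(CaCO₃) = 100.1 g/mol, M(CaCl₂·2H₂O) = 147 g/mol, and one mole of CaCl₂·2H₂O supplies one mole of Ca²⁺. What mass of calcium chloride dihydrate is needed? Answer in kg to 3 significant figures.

(a) 6.09 kg; (b) 302 kg

(a) Volume: 182,000 US gal × 3.785 L/gal = 688,870 L.
(a) After draining 24% and refilling: 86 × 0.76 + 20 × 0.24 = 70.16 ppm.
(a) Deficit to target: 79 − 70.16 = 8.84 mg/L.
(a) Mass: 8.84 mg/L × 688,870 L = 6090 g cyanuric acid.

(b) Volume: 1510 m³ = 1,510,000 L.
(b) Hardness to add: (279 − 143) = 136 mg/L as CaCO₃ × 1,510,000 L = 205,400 g as CaCO₃.
(b) Moles of Ca²⁺ (1 mol Ca²⁺ ≡ 1 mol CaCO₃): 205,400 / 100.1 g/mol = 2052 mol.
(b) Mass of CaCl₂·2H₂O: 2052 × 147 = 301,600 g.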